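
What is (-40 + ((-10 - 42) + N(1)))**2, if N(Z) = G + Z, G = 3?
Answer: 7744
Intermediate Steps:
N(Z) = 3 + Z
(-40 + ((-10 - 42) + N(1)))**2 = (-40 + ((-10 - 42) + (3 + 1)))**2 = (-40 + (-52 + 4))**2 = (-40 - 48)**2 = (-88)**2 = 7744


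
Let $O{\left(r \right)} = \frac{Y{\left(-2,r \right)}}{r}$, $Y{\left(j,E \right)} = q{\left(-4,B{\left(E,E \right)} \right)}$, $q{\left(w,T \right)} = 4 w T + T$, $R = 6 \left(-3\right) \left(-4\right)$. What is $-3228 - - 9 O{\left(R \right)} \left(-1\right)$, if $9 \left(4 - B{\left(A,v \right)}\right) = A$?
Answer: $- \frac{6471}{2} \approx -3235.5$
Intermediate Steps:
$R = 72$ ($R = \left(-18\right) \left(-4\right) = 72$)
$B{\left(A,v \right)} = 4 - \frac{A}{9}$
$q{\left(w,T \right)} = T + 4 T w$ ($q{\left(w,T \right)} = 4 T w + T = T + 4 T w$)
$Y{\left(j,E \right)} = -60 + \frac{5 E}{3}$ ($Y{\left(j,E \right)} = \left(4 - \frac{E}{9}\right) \left(1 + 4 \left(-4\right)\right) = \left(4 - \frac{E}{9}\right) \left(1 - 16\right) = \left(4 - \frac{E}{9}\right) \left(-15\right) = -60 + \frac{5 E}{3}$)
$O{\left(r \right)} = \frac{-60 + \frac{5 r}{3}}{r}$
$-3228 - - 9 O{\left(R \right)} \left(-1\right) = -3228 - - 9 \left(\frac{5}{3} - \frac{60}{72}\right) \left(-1\right) = -3228 - - 9 \left(\frac{5}{3} - \frac{5}{6}\right) \left(-1\right) = -3228 - \left(-9\right) \frac{5}{6} \left(-1\right) = -3228 - \left(- \frac{15}{2}\right) \left(-1\right) = -3228 - \frac{15}{2} = - \frac{6471}{2}$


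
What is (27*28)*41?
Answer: 30996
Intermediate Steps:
(27*28)*41 = 756*41 = 30996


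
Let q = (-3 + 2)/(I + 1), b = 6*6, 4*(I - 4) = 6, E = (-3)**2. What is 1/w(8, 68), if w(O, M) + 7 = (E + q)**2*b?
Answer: 169/474917 ≈ 0.00035585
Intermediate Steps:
E = 9
I = 11/2 (I = 4 + (1/4)*6 = 4 + 3/2 = 11/2 ≈ 5.5000)
b = 36
q = -2/13 (q = (-3 + 2)/(11/2 + 1) = -1/13/2 = -1*2/13 = -2/13 ≈ -0.15385)
w(O, M) = 474917/169 (w(O, M) = -7 + (9 - 2/13)**2*36 = -7 + (115/13)**2*36 = -7 + (13225/169)*36 = -7 + 476100/169 = 474917/169)
1/w(8, 68) = 1/(474917/169) = 169/474917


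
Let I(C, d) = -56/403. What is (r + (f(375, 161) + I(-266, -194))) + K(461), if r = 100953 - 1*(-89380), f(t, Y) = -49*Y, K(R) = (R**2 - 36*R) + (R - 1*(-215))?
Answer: 152755079/403 ≈ 3.7905e+5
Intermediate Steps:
I(C, d) = -56/403 (I(C, d) = -56*1/403 = -56/403)
K(R) = 215 + R**2 - 35*R (K(R) = (R**2 - 36*R) + (R + 215) = (R**2 - 36*R) + (215 + R) = 215 + R**2 - 35*R)
r = 190333 (r = 100953 + 89380 = 190333)
(r + (f(375, 161) + I(-266, -194))) + K(461) = (190333 + (-49*161 - 56/403)) + (215 + 461**2 - 35*461) = (190333 + (-7889 - 56/403)) + (215 + 212521 - 16135) = (190333 - 3179323/403) + 196601 = 73524876/403 + 196601 = 152755079/403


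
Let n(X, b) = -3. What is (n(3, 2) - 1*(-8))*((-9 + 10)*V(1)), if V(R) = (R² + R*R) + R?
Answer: 15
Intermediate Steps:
V(R) = R + 2*R² (V(R) = (R² + R²) + R = 2*R² + R = R + 2*R²)
(n(3, 2) - 1*(-8))*((-9 + 10)*V(1)) = (-3 - 1*(-8))*((-9 + 10)*(1*(1 + 2*1))) = (-3 + 8)*(1*(1*(1 + 2))) = 5*(1*(1*3)) = 5*(1*3) = 5*3 = 15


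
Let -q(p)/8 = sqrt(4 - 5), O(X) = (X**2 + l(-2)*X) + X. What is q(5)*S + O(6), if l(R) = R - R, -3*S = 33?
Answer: 42 + 88*I ≈ 42.0 + 88.0*I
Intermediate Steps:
S = -11 (S = -1/3*33 = -11)
l(R) = 0
O(X) = X + X**2 (O(X) = (X**2 + 0*X) + X = (X**2 + 0) + X = X**2 + X = X + X**2)
q(p) = -8*I (q(p) = -8*sqrt(4 - 5) = -8*I)
q(5)*S + O(6) = -8*I*(-11) + 6*(1 + 6) = 88*I + 6*7 = 88*I + 42 = 42 + 88*I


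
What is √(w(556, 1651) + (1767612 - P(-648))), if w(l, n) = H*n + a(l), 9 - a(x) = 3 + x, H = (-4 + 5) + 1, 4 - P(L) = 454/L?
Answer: √573596413/18 ≈ 1330.5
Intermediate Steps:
P(L) = 4 - 454/L
H = 2 (H = 1 + 1 = 2)
a(x) = 6 - x (a(x) = 9 - (3 + x) = 9 + (-3 - x) = 6 - x)
w(l, n) = 6 - l + 2*n (w(l, n) = 2*n + (6 - l) = 6 - l + 2*n)
√(w(556, 1651) + (1767612 - P(-648))) = √((6 - 1*556 + 2*1651) + (1767612 - (4 - 454/(-648)))) = √((6 - 556 + 3302) + (1767612 - (4 - 454*(-1/648)))) = √(2752 + (1767612 - (4 + 227/324))) = √(2752 + (1767612 - 1*1523/324)) = √(2752 + (1767612 - 1523/324)) = √(2752 + 572704765/324) = √(573596413/324) = √573596413/18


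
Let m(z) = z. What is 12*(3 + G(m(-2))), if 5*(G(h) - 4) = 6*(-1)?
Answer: 348/5 ≈ 69.600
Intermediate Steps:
G(h) = 14/5 (G(h) = 4 + (6*(-1))/5 = 4 + (1/5)*(-6) = 4 - 6/5 = 14/5)
12*(3 + G(m(-2))) = 12*(3 + 14/5) = 12*(29/5) = 348/5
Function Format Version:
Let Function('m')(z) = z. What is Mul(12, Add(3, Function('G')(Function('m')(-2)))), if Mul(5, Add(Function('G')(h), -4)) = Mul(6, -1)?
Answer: Rational(348, 5) ≈ 69.600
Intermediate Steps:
Function('G')(h) = Rational(14, 5) (Function('G')(h) = Add(4, Mul(Rational(1, 5), Mul(6, -1))) = Add(4, Mul(Rational(1, 5), -6)) = Add(4, Rational(-6, 5)) = Rational(14, 5))
Mul(12, Add(3, Function('G')(Function('m')(-2)))) = Mul(12, Add(3, Rational(14, 5))) = Mul(12, Rational(29, 5)) = Rational(348, 5)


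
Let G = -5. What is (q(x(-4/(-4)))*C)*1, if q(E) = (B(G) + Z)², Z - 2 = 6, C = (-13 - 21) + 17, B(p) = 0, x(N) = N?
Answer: -1088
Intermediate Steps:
C = -17 (C = -34 + 17 = -17)
Z = 8 (Z = 2 + 6 = 8)
q(E) = 64 (q(E) = (0 + 8)² = 8² = 64)
(q(x(-4/(-4)))*C)*1 = (64*(-17))*1 = -1088*1 = -1088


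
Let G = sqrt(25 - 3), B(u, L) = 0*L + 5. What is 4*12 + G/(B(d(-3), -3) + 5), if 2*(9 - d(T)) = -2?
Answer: 48 + sqrt(22)/10 ≈ 48.469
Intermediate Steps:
d(T) = 10 (d(T) = 9 - 1/2*(-2) = 9 + 1 = 10)
B(u, L) = 5 (B(u, L) = 0 + 5 = 5)
G = sqrt(22) ≈ 4.6904
4*12 + G/(B(d(-3), -3) + 5) = 4*12 + sqrt(22)/(5 + 5) = 48 + sqrt(22)/10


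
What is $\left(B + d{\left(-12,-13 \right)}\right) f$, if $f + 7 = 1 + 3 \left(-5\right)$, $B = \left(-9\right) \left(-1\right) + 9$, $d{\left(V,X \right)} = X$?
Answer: $-105$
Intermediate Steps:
$B = 18$ ($B = 9 + 9 = 18$)
$f = -21$ ($f = -7 + \left(1 + 3 \left(-5\right)\right) = -7 + \left(1 - 15\right) = -7 - 14 = -21$)
$\left(B + d{\left(-12,-13 \right)}\right) f = \left(18 - 13\right) \left(-21\right) = 5 \left(-21\right) = -105$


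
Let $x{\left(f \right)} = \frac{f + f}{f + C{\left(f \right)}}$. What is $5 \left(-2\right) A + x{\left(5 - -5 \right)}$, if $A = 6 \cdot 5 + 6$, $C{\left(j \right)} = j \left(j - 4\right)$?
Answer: $- \frac{2518}{7} \approx -359.71$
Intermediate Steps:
$C{\left(j \right)} = j \left(-4 + j\right)$
$x{\left(f \right)} = \frac{2 f}{f + f \left(-4 + f\right)}$ ($x{\left(f \right)} = \frac{f + f}{f + f \left(-4 + f\right)} = \frac{2 f}{f + f \left(-4 + f\right)}$)
$A = 36$ ($A = 30 + 6 = 36$)
$5 \left(-2\right) A + x{\left(5 - -5 \right)} = 5 \left(-2\right) 36 + \frac{2}{-3 + \left(5 - -5\right)} = \left(-10\right) 36 + \frac{2}{-3 + \left(5 + 5\right)} = -360 + \frac{2}{-3 + 10} = -360 + \frac{2}{7} = - \frac{2518}{7}$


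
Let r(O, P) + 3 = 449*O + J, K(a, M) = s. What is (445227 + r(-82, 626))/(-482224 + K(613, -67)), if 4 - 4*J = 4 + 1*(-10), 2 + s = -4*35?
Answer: -816817/964732 ≈ -0.84668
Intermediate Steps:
s = -142 (s = -2 - 4*35 = -2 - 140 = -142)
K(a, M) = -142
J = 5/2 (J = 1 - (4 + 1*(-10))/4 = 1 - (4 - 10)/4 = 1 - ¼*(-6) = 1 + 3/2 = 5/2 ≈ 2.5000)
r(O, P) = -½ + 449*O (r(O, P) = -3 + (449*O + 5/2) = -3 + (5/2 + 449*O) = -½ + 449*O)
(445227 + r(-82, 626))/(-482224 + K(613, -67)) = (445227 + (-½ + 449*(-82)))/(-482224 - 142) = (445227 + (-½ - 36818))/(-482366) = (445227 - 73637/2)*(-1/482366) = (816817/2)*(-1/482366) = -816817/964732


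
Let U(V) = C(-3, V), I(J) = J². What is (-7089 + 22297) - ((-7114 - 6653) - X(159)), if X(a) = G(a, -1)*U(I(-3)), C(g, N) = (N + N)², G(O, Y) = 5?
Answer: 30595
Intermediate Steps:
C(g, N) = 4*N² (C(g, N) = (2*N)² = 4*N²)
U(V) = 4*V²
X(a) = 1620 (X(a) = 5*(4*((-3)²)²) = 5*(4*9²) = 5*(4*81) = 5*324 = 1620)
(-7089 + 22297) - ((-7114 - 6653) - X(159)) = (-7089 + 22297) - ((-7114 - 6653) - 1*1620) = 15208 - (-13767 - 1620) = 15208 - 1*(-15387) = 15208 + 15387 = 30595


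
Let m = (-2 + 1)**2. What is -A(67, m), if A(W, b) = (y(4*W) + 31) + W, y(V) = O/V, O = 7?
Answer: -26271/268 ≈ -98.026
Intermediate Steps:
y(V) = 7/V
m = 1 (m = (-1)**2 = 1)
A(W, b) = 31 + W + 7/(4*W) (A(W, b) = (7/((4*W)) + 31) + W = (7*(1/(4*W)) + 31) + W = (7/(4*W) + 31) + W = (31 + 7/(4*W)) + W = 31 + W + 7/(4*W))
-A(67, m) = -(31 + 67 + (7/4)/67) = -(31 + 67 + (7/4)*(1/67)) = -(31 + 67 + 7/268) = -1*26271/268 = -26271/268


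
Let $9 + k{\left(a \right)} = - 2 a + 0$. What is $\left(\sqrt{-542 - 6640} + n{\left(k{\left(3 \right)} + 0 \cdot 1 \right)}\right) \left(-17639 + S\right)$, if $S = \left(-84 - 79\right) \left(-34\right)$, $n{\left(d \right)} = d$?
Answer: $181455 - 36291 i \sqrt{798} \approx 1.8146 \cdot 10^{5} - 1.0252 \cdot 10^{6} i$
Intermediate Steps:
$k{\left(a \right)} = -9 - 2 a$ ($k{\left(a \right)} = -9 + \left(- 2 a + 0\right) = -9 - 2 a$)
$S = 5542$ ($S = \left(-163\right) \left(-34\right) = 5542$)
$\left(\sqrt{-542 - 6640} + n{\left(k{\left(3 \right)} + 0 \cdot 1 \right)}\right) \left(-17639 + S\right) = \left(\sqrt{-542 - 6640} + \left(\left(-9 - 6\right) + 0 \cdot 1\right)\right) \left(-17639 + 5542\right) = \left(\sqrt{-7182} + \left(\left(-9 - 6\right) + 0\right)\right) \left(-12097\right) = \left(3 i \sqrt{798} + \left(-15 + 0\right)\right) \left(-12097\right) = \left(3 i \sqrt{798} - 15\right) \left(-12097\right) = \left(-15 + 3 i \sqrt{798}\right) \left(-12097\right) = 181455 - 36291 i \sqrt{798}$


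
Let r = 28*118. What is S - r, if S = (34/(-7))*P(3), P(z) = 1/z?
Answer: -69418/21 ≈ -3305.6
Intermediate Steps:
S = -34/21 (S = (34/(-7))/3 = (34*(-1/7))*(1/3) = -34/7*1/3 = -34/21 ≈ -1.6190)
r = 3304
S - r = -34/21 - 1*3304 = -34/21 - 3304 = -69418/21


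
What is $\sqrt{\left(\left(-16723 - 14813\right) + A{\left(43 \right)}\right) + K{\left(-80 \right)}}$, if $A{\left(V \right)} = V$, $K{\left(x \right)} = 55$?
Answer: $i \sqrt{31438} \approx 177.31 i$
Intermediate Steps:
$\sqrt{\left(\left(-16723 - 14813\right) + A{\left(43 \right)}\right) + K{\left(-80 \right)}} = \sqrt{\left(\left(-16723 - 14813\right) + 43\right) + 55} = \sqrt{\left(-31536 + 43\right) + 55} = \sqrt{-31493 + 55} = \sqrt{-31438} = i \sqrt{31438}$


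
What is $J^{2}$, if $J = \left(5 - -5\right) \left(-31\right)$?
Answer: $96100$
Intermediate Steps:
$J = -310$ ($J = \left(5 + 5\right) \left(-31\right) = 10 \left(-31\right) = -310$)
$J^{2} = \left(-310\right)^{2} = 96100$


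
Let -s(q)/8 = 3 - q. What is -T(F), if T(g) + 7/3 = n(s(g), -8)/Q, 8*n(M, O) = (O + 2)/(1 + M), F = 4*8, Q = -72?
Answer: 17397/7456 ≈ 2.3333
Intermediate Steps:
s(q) = -24 + 8*q (s(q) = -8*(3 - q) = -24 + 8*q)
F = 32
n(M, O) = (2 + O)/(8*(1 + M)) (n(M, O) = ((O + 2)/(1 + M))/8 = ((2 + O)/(1 + M))/8 = (2 + O)/(8*(1 + M)))
T(g) = -7/3 + 1/(96*(-23 + 8*g)) (T(g) = -7/3 + ((2 - 8)/(8*(1 + (-24 + 8*g))))/(-72) = -7/3 + ((⅛)*(-6)/(-23 + 8*g))*(-1/72) = -7/3 - 3/(4*(-23 + 8*g))*(-1/72) = -7/3 + 1/(96*(-23 + 8*g)))
-T(F) = -(5153 - 1792*32)/(96*(-23 + 8*32)) = -(5153 - 57344)/(96*(-23 + 256)) = -(-52191)/(96*233) = -1*(-17397/7456) = 17397/7456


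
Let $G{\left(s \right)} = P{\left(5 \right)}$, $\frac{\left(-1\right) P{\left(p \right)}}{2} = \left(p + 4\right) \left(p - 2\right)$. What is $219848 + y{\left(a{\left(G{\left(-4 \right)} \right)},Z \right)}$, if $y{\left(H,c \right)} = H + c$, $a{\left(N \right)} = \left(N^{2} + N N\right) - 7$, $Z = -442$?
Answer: $225231$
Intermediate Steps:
$P{\left(p \right)} = - 2 \left(-2 + p\right) \left(4 + p\right)$ ($P{\left(p \right)} = - 2 \left(p + 4\right) \left(p - 2\right) = - 2 \left(4 + p\right) \left(-2 + p\right) = - 2 \left(-2 + p\right) \left(4 + p\right)$)
$G{\left(s \right)} = -54$ ($G{\left(s \right)} = 16 - 20 - 2 \cdot 5^{2} = 16 - 20 - 50 = -54$)
$a{\left(N \right)} = -7 + 2 N^{2}$ ($a{\left(N \right)} = \left(N^{2} + N^{2}\right) - 7 = 2 N^{2} - 7 = -7 + 2 N^{2}$)
$219848 + y{\left(a{\left(G{\left(-4 \right)} \right)},Z \right)} = 219848 - \left(449 - 5832\right) = 219848 + \left(\left(-7 + 2 \cdot 2916\right) - 442\right) = 219848 + \left(\left(-7 + 5832\right) - 442\right) = 219848 + \left(5825 - 442\right) = 219848 + 5383 = 225231$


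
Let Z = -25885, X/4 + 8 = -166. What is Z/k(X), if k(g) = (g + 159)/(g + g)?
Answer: -12010640/179 ≈ -67099.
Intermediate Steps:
X = -696 (X = -32 + 4*(-166) = -32 - 664 = -696)
k(g) = (159 + g)/(2*g) (k(g) = (159 + g)/((2*g)) = (159 + g)*(1/(2*g)) = (159 + g)/(2*g))
Z/k(X) = -25885*(-1392/(159 - 696)) = -25885/((½)*(-1/696)*(-537)) = -25885/179/464 = -25885*464/179 = -12010640/179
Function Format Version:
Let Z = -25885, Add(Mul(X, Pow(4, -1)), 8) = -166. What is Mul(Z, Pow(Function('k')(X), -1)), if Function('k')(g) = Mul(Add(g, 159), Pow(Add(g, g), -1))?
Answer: Rational(-12010640, 179) ≈ -67099.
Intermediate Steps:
X = -696 (X = Add(-32, Mul(4, -166)) = Add(-32, -664) = -696)
Function('k')(g) = Mul(Rational(1, 2), Pow(g, -1), Add(159, g)) (Function('k')(g) = Mul(Add(159, g), Pow(Mul(2, g), -1)) = Mul(Add(159, g), Mul(Rational(1, 2), Pow(g, -1))) = Mul(Rational(1, 2), Pow(g, -1), Add(159, g)))
Mul(Z, Pow(Function('k')(X), -1)) = Mul(-25885, Pow(Mul(Rational(1, 2), Pow(-696, -1), Add(159, -696)), -1)) = Mul(-25885, Pow(Mul(Rational(1, 2), Rational(-1, 696), -537), -1)) = Mul(-25885, Pow(Rational(179, 464), -1)) = Mul(-25885, Rational(464, 179)) = Rational(-12010640, 179)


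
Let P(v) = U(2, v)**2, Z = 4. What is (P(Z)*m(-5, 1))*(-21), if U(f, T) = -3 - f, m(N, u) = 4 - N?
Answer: -4725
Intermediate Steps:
P(v) = 25 (P(v) = (-3 - 1*2)**2 = (-3 - 2)**2 = (-5)**2 = 25)
(P(Z)*m(-5, 1))*(-21) = (25*(4 - 1*(-5)))*(-21) = (25*(4 + 5))*(-21) = (25*9)*(-21) = 225*(-21) = -4725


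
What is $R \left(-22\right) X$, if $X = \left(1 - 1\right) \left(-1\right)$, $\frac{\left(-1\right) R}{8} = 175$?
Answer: $0$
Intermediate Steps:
$R = -1400$ ($R = \left(-8\right) 175 = -1400$)
$X = 0$ ($X = 0 \left(-1\right) = 0$)
$R \left(-22\right) X = \left(-1400\right) \left(-22\right) 0 = 30800 \cdot 0 = 0$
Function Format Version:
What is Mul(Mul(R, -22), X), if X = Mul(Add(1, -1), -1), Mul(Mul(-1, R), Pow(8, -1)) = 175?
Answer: 0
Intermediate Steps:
R = -1400 (R = Mul(-8, 175) = -1400)
X = 0 (X = Mul(0, -1) = 0)
Mul(Mul(R, -22), X) = Mul(Mul(-1400, -22), 0) = Mul(30800, 0) = 0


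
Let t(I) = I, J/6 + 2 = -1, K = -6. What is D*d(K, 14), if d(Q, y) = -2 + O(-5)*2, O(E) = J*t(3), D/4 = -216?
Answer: 95040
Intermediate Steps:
D = -864 (D = 4*(-216) = -864)
J = -18 (J = -12 + 6*(-1) = -12 - 6 = -18)
O(E) = -54 (O(E) = -18*3 = -54)
d(Q, y) = -110 (d(Q, y) = -2 - 54*2 = -2 - 108 = -110)
D*d(K, 14) = -864*(-110) = 95040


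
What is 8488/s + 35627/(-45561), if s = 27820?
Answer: -151105343/316876755 ≈ -0.47686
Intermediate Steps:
8488/s + 35627/(-45561) = 8488/27820 + 35627/(-45561) = 8488*(1/27820) + 35627*(-1/45561) = 2122/6955 - 35627/45561 = -151105343/316876755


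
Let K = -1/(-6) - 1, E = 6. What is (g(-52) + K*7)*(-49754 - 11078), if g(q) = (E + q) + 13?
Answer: 7086928/3 ≈ 2.3623e+6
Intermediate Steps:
g(q) = 19 + q (g(q) = (6 + q) + 13 = 19 + q)
K = -5/6 (K = -1/6*(-1) - 1 = 1/6 - 1 = -5/6 ≈ -0.83333)
(g(-52) + K*7)*(-49754 - 11078) = ((19 - 52) - 5/6*7)*(-49754 - 11078) = (-33 - 35/6)*(-60832) = -233/6*(-60832) = 7086928/3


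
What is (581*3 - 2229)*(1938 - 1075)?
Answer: -419418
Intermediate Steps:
(581*3 - 2229)*(1938 - 1075) = (1743 - 2229)*863 = -486*863 = -419418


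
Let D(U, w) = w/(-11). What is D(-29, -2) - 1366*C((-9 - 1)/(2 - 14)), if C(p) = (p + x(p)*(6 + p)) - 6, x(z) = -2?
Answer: 848975/33 ≈ 25727.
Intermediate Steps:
D(U, w) = -w/11 (D(U, w) = w*(-1/11) = -w/11)
C(p) = -18 - p (C(p) = (p - 2*(6 + p)) - 6 = (p + (-12 - 2*p)) - 6 = (-12 - p) - 6 = -18 - p)
D(-29, -2) - 1366*C((-9 - 1)/(2 - 14)) = -1/11*(-2) - 1366*(-18 - (-9 - 1)/(2 - 14)) = 2/11 - 1366*(-18 - (-10)/(-12)) = 2/11 - 1366*(-18 - (-10)*(-1)/12) = 2/11 - 1366*(-18 - 1*5/6) = 2/11 - 1366*(-18 - 5/6) = 2/11 - 1366*(-113/6) = 2/11 + 77179/3 = 848975/33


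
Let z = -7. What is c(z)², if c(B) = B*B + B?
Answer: 1764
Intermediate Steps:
c(B) = B + B² (c(B) = B² + B = B + B²)
c(z)² = (-7*(1 - 7))² = (-7*(-6))² = 42² = 1764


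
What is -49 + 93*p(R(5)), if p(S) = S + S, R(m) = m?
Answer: 881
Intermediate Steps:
p(S) = 2*S
-49 + 93*p(R(5)) = -49 + 93*(2*5) = -49 + 93*10 = -49 + 930 = 881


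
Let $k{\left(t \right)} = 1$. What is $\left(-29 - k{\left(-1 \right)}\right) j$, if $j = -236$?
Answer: $7080$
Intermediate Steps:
$\left(-29 - k{\left(-1 \right)}\right) j = \left(-29 - 1\right) \left(-236\right) = \left(-30\right) \left(-236\right) = 7080$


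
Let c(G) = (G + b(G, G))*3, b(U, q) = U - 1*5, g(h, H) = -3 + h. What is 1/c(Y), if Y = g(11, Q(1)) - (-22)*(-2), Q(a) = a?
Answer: -1/231 ≈ -0.0043290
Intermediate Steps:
b(U, q) = -5 + U (b(U, q) = U - 5 = -5 + U)
Y = -36 (Y = (-3 + 11) - (-22)*(-2) = 8 - 1*44 = 8 - 44 = -36)
c(G) = -15 + 6*G (c(G) = (G + (-5 + G))*3 = (-5 + 2*G)*3 = -15 + 6*G)
1/c(Y) = 1/(-15 + 6*(-36)) = 1/(-15 - 216) = 1/(-231) = -1/231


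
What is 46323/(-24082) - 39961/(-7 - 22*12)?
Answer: 949787269/6526222 ≈ 145.53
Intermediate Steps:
46323/(-24082) - 39961/(-7 - 22*12) = 46323*(-1/24082) - 39961/(-7 - 264) = -46323/24082 - 39961/(-271) = -46323/24082 - 39961*(-1/271) = -46323/24082 + 39961/271 = 949787269/6526222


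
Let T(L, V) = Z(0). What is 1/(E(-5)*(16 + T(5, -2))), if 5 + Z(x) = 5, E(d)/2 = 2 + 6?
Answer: 1/256 ≈ 0.0039063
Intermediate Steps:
E(d) = 16 (E(d) = 2*(2 + 6) = 2*8 = 16)
Z(x) = 0 (Z(x) = -5 + 5 = 0)
T(L, V) = 0
1/(E(-5)*(16 + T(5, -2))) = 1/(16*(16 + 0)) = 1/(16*16) = 1/256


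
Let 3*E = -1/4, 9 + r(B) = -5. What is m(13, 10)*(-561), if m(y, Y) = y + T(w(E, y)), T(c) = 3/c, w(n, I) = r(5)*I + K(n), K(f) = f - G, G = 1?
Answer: -16002525/2197 ≈ -7283.8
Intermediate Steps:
r(B) = -14 (r(B) = -9 - 5 = -14)
K(f) = -1 + f (K(f) = f - 1*1 = f - 1 = -1 + f)
E = -1/12 (E = (-1/4)/3 = (-1*¼)/3 = (⅓)*(-¼) = -1/12 ≈ -0.083333)
w(n, I) = -1 + n - 14*I (w(n, I) = -14*I + (-1 + n) = -1 + n - 14*I)
m(y, Y) = y + 3/(-13/12 - 14*y) (m(y, Y) = y + 3/(-1 - 1/12 - 14*y) = y + 3/(-13/12 - 14*y))
m(13, 10)*(-561) = ((-36 + 13*13 + 168*13²)/(13 + 168*13))*(-561) = ((-36 + 169 + 168*169)/(13 + 2184))*(-561) = ((-36 + 169 + 28392)/2197)*(-561) = ((1/2197)*28525)*(-561) = (28525/2197)*(-561) = -16002525/2197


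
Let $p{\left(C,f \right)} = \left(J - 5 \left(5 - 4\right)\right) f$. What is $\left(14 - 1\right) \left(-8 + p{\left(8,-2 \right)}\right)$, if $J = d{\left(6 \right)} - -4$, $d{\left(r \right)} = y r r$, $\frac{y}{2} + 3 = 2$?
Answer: $1794$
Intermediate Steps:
$y = -2$ ($y = -6 + 2 \cdot 2 = -6 + 4 = -2$)
$d{\left(r \right)} = - 2 r^{2}$ ($d{\left(r \right)} = - 2 r r = - 2 r^{2}$)
$J = -68$ ($J = - 2 \cdot 6^{2} - -4 = \left(-2\right) 36 + 4 = -72 + 4 = -68$)
$p{\left(C,f \right)} = - 73 f$ ($p{\left(C,f \right)} = \left(-68 - 5 \left(5 - 4\right)\right) f = \left(-68 - 5\right) f = - 73 f$)
$\left(14 - 1\right) \left(-8 + p{\left(8,-2 \right)}\right) = \left(14 - 1\right) \left(-8 - -146\right) = \left(14 - 1\right) \left(-8 + 146\right) = 13 \cdot 138 = 1794$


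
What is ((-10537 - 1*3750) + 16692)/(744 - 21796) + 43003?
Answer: 905296751/21052 ≈ 43003.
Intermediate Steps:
((-10537 - 1*3750) + 16692)/(744 - 21796) + 43003 = ((-10537 - 3750) + 16692)/(-21052) + 43003 = (-14287 + 16692)*(-1/21052) + 43003 = 2405*(-1/21052) + 43003 = -2405/21052 + 43003 = 905296751/21052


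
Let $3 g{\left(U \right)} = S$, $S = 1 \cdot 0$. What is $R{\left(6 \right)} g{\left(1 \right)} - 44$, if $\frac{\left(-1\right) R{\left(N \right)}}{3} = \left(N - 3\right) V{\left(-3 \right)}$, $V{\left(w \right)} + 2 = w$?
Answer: $-44$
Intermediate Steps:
$V{\left(w \right)} = -2 + w$
$S = 0$
$g{\left(U \right)} = 0$ ($g{\left(U \right)} = \frac{1}{3} \cdot 0 = 0$)
$R{\left(N \right)} = -45 + 15 N$ ($R{\left(N \right)} = - 3 \left(N - 3\right) \left(-2 - 3\right) = - 3 \left(-3 + N\right) \left(-5\right) = - 3 \left(15 - 5 N\right) = -45 + 15 N$)
$R{\left(6 \right)} g{\left(1 \right)} - 44 = \left(-45 + 15 \cdot 6\right) 0 - 44 = \left(-45 + 90\right) 0 - 44 = 45 \cdot 0 - 44 = 0 - 44 = -44$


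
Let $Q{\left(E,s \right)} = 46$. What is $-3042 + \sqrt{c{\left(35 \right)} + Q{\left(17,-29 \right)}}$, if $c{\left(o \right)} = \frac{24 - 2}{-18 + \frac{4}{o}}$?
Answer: $-3042 + \frac{9 \sqrt{54149}}{313} \approx -3035.3$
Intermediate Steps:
$c{\left(o \right)} = \frac{22}{-18 + \frac{4}{o}}$
$-3042 + \sqrt{c{\left(35 \right)} + Q{\left(17,-29 \right)}} = -3042 + \sqrt{\left(-11\right) 35 \frac{1}{-2 + 9 \cdot 35} + 46} = -3042 + \sqrt{\left(-11\right) 35 \frac{1}{-2 + 315} + 46} = -3042 + \sqrt{\left(-11\right) 35 \cdot \frac{1}{313} + 46} = -3042 + \sqrt{- \frac{385}{313} + 46} = -3042 + \sqrt{\frac{14013}{313}} = -3042 + \frac{9 \sqrt{54149}}{313}$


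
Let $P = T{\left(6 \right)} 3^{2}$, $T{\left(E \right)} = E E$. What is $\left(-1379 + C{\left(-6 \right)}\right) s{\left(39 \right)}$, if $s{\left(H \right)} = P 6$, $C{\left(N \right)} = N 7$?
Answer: $-2762424$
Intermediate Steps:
$T{\left(E \right)} = E^{2}$
$C{\left(N \right)} = 7 N$
$P = 324$ ($P = 6^{2} \cdot 3^{2} = 36 \cdot 9 = 324$)
$s{\left(H \right)} = 1944$ ($s{\left(H \right)} = 324 \cdot 6 = 1944$)
$\left(-1379 + C{\left(-6 \right)}\right) s{\left(39 \right)} = \left(-1379 + 7 \left(-6\right)\right) 1944 = \left(-1379 - 42\right) 1944 = \left(-1421\right) 1944 = -2762424$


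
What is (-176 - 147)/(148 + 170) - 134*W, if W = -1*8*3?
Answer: 1022365/318 ≈ 3215.0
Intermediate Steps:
W = -24 (W = -8*3 = -24)
(-176 - 147)/(148 + 170) - 134*W = (-176 - 147)/(148 + 170) - 134*(-24) = -323/318 + 3216 = 1022365/318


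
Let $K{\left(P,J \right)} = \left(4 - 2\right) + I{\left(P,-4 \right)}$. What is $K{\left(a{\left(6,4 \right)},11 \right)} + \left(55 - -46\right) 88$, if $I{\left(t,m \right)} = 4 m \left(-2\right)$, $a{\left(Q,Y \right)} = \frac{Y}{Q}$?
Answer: $8922$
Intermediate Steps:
$I{\left(t,m \right)} = - 8 m$
$K{\left(P,J \right)} = 34$ ($K{\left(P,J \right)} = \left(4 - 2\right) - -32 = 2 + 32 = 34$)
$K{\left(a{\left(6,4 \right)},11 \right)} + \left(55 - -46\right) 88 = 34 + \left(55 - -46\right) 88 = 34 + \left(55 + 46\right) 88 = 34 + 101 \cdot 88 = 34 + 8888 = 8922$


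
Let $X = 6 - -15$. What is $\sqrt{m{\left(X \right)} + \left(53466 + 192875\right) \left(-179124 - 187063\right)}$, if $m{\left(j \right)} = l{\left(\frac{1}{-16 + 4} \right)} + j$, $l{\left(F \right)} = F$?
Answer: $\frac{i \sqrt{3247447382859}}{6} \approx 3.0034 \cdot 10^{5} i$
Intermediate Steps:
$X = 21$ ($X = 6 + 15 = 21$)
$m{\left(j \right)} = - \frac{1}{12} + j$ ($m{\left(j \right)} = \frac{1}{-16 + 4} + j = \frac{1}{-12} + j = - \frac{1}{12} + j$)
$\sqrt{m{\left(X \right)} + \left(53466 + 192875\right) \left(-179124 - 187063\right)} = \sqrt{\left(- \frac{1}{12} + 21\right) + \left(53466 + 192875\right) \left(-179124 - 187063\right)} = \sqrt{\frac{251}{12} + 246341 \left(-366187\right)} = \sqrt{\frac{251}{12} - 90206871767} = \sqrt{- \frac{1082482460953}{12}} = \frac{i \sqrt{3247447382859}}{6}$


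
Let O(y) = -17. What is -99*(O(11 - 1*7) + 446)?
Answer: -42471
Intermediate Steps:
-99*(O(11 - 1*7) + 446) = -99*(-17 + 446) = -99*429 = -42471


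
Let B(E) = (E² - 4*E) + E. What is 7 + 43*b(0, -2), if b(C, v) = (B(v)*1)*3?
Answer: 1297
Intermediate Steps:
B(E) = E² - 3*E
b(C, v) = 3*v*(-3 + v) (b(C, v) = ((v*(-3 + v))*1)*3 = (v*(-3 + v))*3 = 3*v*(-3 + v))
7 + 43*b(0, -2) = 7 + 43*(3*(-2)*(-3 - 2)) = 7 + 43*(3*(-2)*(-5)) = 7 + 43*30 = 7 + 1290 = 1297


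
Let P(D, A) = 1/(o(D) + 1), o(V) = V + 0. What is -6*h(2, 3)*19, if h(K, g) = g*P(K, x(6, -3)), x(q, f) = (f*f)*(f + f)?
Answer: -114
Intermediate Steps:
o(V) = V
x(q, f) = 2*f³ (x(q, f) = f²*(2*f) = 2*f³)
P(D, A) = 1/(1 + D) (P(D, A) = 1/(D + 1) = 1/(1 + D))
h(K, g) = g/(1 + K)
-6*h(2, 3)*19 = -18/(1 + 2)*19 = -18/3*19 = -6*1*19 = -6*19 = -114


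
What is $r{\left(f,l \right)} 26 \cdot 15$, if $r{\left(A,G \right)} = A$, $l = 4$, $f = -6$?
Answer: $-2340$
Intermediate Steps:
$r{\left(f,l \right)} 26 \cdot 15 = \left(-6\right) 26 \cdot 15 = \left(-156\right) 15 = -2340$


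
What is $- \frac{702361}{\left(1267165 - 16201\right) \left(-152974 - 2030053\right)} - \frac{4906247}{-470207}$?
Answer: $\frac{1218037482736624513}{116734794748007436} \approx 10.434$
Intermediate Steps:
$- \frac{702361}{\left(1267165 - 16201\right) \left(-152974 - 2030053\right)} - \frac{4906247}{-470207} = - \frac{702361}{1250964 \left(-2183027\right)} - - \frac{4906247}{470207} = - \frac{702361}{-2730888188028} + \frac{4906247}{470207} = \left(-702361\right) \left(- \frac{1}{2730888188028}\right) + \frac{4906247}{470207} = \frac{63851}{248262562548} + \frac{4906247}{470207} = \frac{1218037482736624513}{116734794748007436}$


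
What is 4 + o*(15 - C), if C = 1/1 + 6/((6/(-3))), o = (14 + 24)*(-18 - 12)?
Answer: -19376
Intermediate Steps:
o = -1140 (o = 38*(-30) = -1140)
C = -2 (C = 1*1 + 6/((6*(-⅓))) = 1 + 6/(-2) = 1 + 6*(-½) = 1 - 3 = -2)
4 + o*(15 - C) = 4 - 1140*(15 - 1*(-2)) = 4 - 1140*(15 + 2) = 4 - 1140*17 = 4 - 19380 = -19376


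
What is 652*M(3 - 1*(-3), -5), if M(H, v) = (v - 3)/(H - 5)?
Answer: -5216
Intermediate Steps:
M(H, v) = (-3 + v)/(-5 + H)
652*M(3 - 1*(-3), -5) = 652*((-3 - 5)/(-5 + (3 - 1*(-3)))) = 652*(-8/(-5 + (3 + 3))) = 652*(-8/(-5 + 6)) = 652*(-8/1) = 652*(1*(-8)) = 652*(-8) = -5216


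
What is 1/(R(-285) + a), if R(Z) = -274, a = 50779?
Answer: 1/50505 ≈ 1.9800e-5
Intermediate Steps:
1/(R(-285) + a) = 1/(-274 + 50779) = 1/50505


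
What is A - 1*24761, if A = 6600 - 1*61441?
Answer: -79602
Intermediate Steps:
A = -54841 (A = 6600 - 61441 = -54841)
A - 1*24761 = -54841 - 1*24761 = -54841 - 24761 = -79602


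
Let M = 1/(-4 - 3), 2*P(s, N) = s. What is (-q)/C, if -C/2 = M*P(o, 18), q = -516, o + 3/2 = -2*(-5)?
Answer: 7224/17 ≈ 424.94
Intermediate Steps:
o = 17/2 (o = -3/2 - 2*(-5) = -3/2 + 10 = 17/2 ≈ 8.5000)
P(s, N) = s/2
M = -⅐ (M = 1/(-7) = -⅐ ≈ -0.14286)
C = 17/14 (C = -(-2)*(½)*(17/2)/7 = -(-2)*17/(7*4) = -2*(-17/28) = 17/14 ≈ 1.2143)
(-q)/C = (-1*(-516))/(17/14) = 516*(14/17) = 7224/17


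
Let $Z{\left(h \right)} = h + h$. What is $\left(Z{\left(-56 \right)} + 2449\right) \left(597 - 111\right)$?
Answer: $1135782$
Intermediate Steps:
$Z{\left(h \right)} = 2 h$
$\left(Z{\left(-56 \right)} + 2449\right) \left(597 - 111\right) = \left(2 \left(-56\right) + 2449\right) \left(597 - 111\right) = \left(-112 + 2449\right) 486 = 2337 \cdot 486 = 1135782$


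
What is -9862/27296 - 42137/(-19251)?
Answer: 480159095/262737648 ≈ 1.8275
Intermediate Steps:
-9862/27296 - 42137/(-19251) = -9862*1/27296 - 42137*(-1/19251) = -4931/13648 + 42137/19251 = 480159095/262737648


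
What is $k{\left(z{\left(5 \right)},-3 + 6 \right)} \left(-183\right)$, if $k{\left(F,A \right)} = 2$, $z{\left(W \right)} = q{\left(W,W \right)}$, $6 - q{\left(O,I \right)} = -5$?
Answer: $-366$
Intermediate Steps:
$q{\left(O,I \right)} = 11$ ($q{\left(O,I \right)} = 6 - -5 = 6 + 5 = 11$)
$z{\left(W \right)} = 11$
$k{\left(z{\left(5 \right)},-3 + 6 \right)} \left(-183\right) = 2 \left(-183\right) = -366$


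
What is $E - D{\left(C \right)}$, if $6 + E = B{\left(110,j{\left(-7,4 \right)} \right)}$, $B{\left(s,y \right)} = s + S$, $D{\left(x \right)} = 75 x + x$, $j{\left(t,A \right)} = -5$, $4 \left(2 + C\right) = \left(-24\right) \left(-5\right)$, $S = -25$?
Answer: $-2049$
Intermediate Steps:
$C = 28$ ($C = -2 + \frac{\left(-24\right) \left(-5\right)}{4} = -2 + \frac{1}{4} \cdot 120 = -2 + 30 = 28$)
$D{\left(x \right)} = 76 x$
$B{\left(s,y \right)} = -25 + s$ ($B{\left(s,y \right)} = s - 25 = -25 + s$)
$E = 79$ ($E = -6 + \left(-25 + 110\right) = -6 + 85 = 79$)
$E - D{\left(C \right)} = 79 - 76 \cdot 28 = 79 - 2128 = -2049$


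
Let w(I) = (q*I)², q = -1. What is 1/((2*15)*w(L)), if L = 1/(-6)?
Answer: 6/5 ≈ 1.2000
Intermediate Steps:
L = -⅙ (L = 1*(-⅙) = -⅙ ≈ -0.16667)
w(I) = I² (w(I) = (-I)² = I²)
1/((2*15)*w(L)) = 1/((2*15)*(-⅙)²) = 1/(30*(1/36)) = 1/(⅚) = 6/5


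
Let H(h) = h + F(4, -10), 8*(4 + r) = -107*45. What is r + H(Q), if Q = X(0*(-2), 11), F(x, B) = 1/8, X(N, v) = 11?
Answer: -2379/4 ≈ -594.75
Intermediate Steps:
F(x, B) = ⅛
Q = 11
r = -4847/8 (r = -4 + (-107*45)/8 = -4 + (⅛)*(-4815) = -4 - 4815/8 = -4847/8 ≈ -605.88)
H(h) = ⅛ + h (H(h) = h + ⅛ = ⅛ + h)
r + H(Q) = -4847/8 + (⅛ + 11) = -4847/8 + 89/8 = -2379/4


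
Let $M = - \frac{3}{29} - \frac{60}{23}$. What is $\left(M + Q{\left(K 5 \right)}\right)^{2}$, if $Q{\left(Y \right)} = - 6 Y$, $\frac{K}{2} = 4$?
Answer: $\frac{26208048321}{444889} \approx 58909.0$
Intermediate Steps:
$K = 8$ ($K = 2 \cdot 4 = 8$)
$M = - \frac{1809}{667}$ ($M = \left(-3\right) \frac{1}{29} - \frac{60}{23} = - \frac{3}{29} - \frac{60}{23} = - \frac{1809}{667} \approx -2.7121$)
$\left(M + Q{\left(K 5 \right)}\right)^{2} = \left(- \frac{1809}{667} - 6 \cdot 8 \cdot 5\right)^{2} = \left(- \frac{1809}{667} - 240\right)^{2} = \left(- \frac{161889}{667}\right)^{2} = \frac{26208048321}{444889}$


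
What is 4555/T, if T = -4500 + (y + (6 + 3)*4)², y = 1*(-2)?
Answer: -4555/3344 ≈ -1.3621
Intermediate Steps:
y = -2
T = -3344 (T = -4500 + (-2 + (6 + 3)*4)² = -4500 + (-2 + 9*4)² = -4500 + (-2 + 36)² = -4500 + 34² = -4500 + 1156 = -3344)
4555/T = 4555/(-3344) = 4555*(-1/3344) = -4555/3344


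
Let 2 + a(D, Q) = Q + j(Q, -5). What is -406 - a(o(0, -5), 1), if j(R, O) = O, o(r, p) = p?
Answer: -400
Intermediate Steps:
a(D, Q) = -7 + Q (a(D, Q) = -2 + (Q - 5) = -2 + (-5 + Q) = -7 + Q)
-406 - a(o(0, -5), 1) = -406 - (-7 + 1) = -406 - 1*(-6) = -406 + 6 = -400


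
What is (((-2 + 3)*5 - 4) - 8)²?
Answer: 49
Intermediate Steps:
(((-2 + 3)*5 - 4) - 8)² = ((1*5 - 4) - 8)² = ((5 - 4) - 8)² = (1 - 8)² = (-7)² = 49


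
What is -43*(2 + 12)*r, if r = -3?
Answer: 1806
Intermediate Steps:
-43*(2 + 12)*r = -43*(2 + 12)*(-3) = -602*(-3) = -43*(-42) = 1806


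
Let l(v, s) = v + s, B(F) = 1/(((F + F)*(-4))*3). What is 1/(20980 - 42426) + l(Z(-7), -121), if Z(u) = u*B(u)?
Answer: -31150327/257352 ≈ -121.04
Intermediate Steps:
B(F) = -1/(24*F) (B(F) = 1/(((2*F)*(-4))*3) = 1/(-8*F*3) = 1/(-24*F) = -1/(24*F))
Z(u) = -1/24 (Z(u) = u*(-1/(24*u)) = -1/24)
l(v, s) = s + v
1/(20980 - 42426) + l(Z(-7), -121) = 1/(20980 - 42426) + (-121 - 1/24) = 1/(-21446) - 2905/24 = -1/21446 - 2905/24 = -31150327/257352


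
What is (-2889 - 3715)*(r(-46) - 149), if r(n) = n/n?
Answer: 977392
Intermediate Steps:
r(n) = 1
(-2889 - 3715)*(r(-46) - 149) = (-2889 - 3715)*(1 - 149) = -6604*(-148) = 977392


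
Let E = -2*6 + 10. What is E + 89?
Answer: 87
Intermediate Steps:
E = -2 (E = -12 + 10 = -2)
E + 89 = -2 + 89 = 87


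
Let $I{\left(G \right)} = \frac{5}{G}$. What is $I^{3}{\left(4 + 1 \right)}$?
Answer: $1$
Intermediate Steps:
$I^{3}{\left(4 + 1 \right)} = \left(\frac{5}{4 + 1}\right)^{3} = \left(\frac{5}{5}\right)^{3} = \left(5 \cdot \frac{1}{5}\right)^{3} = 1^{3} = 1$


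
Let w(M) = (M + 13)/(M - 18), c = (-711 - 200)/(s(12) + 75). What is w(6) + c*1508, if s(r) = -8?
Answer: -16486729/804 ≈ -20506.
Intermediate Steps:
c = -911/67 (c = (-711 - 200)/(-8 + 75) = -911/67 ≈ -13.597)
w(M) = (13 + M)/(-18 + M)
w(6) + c*1508 = (13 + 6)/(-18 + 6) - 911/67*1508 = 19/(-12) - 1373788/67 = -1/12*19 - 1373788/67 = -19/12 - 1373788/67 = -16486729/804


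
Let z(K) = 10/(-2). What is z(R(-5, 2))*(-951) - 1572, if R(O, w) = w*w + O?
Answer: 3183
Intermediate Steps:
R(O, w) = O + w² (R(O, w) = w² + O = O + w²)
z(K) = -5 (z(K) = 10*(-½) = -5)
z(R(-5, 2))*(-951) - 1572 = -5*(-951) - 1572 = 4755 - 1572 = 3183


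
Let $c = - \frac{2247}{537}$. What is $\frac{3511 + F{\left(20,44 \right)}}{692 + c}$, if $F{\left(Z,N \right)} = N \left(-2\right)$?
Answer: $\frac{612717}{123119} \approx 4.9766$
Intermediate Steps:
$F{\left(Z,N \right)} = - 2 N$
$c = - \frac{749}{179}$ ($c = \left(-2247\right) \frac{1}{537} = - \frac{749}{179} \approx -4.1844$)
$\frac{3511 + F{\left(20,44 \right)}}{692 + c} = \frac{3511 - 88}{692 - \frac{749}{179}} = \frac{3511 - 88}{\frac{123119}{179}} = 3423 \cdot \frac{179}{123119} = \frac{612717}{123119}$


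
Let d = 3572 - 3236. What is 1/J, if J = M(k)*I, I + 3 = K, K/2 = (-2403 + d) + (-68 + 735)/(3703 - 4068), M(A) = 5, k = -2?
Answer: -73/1511339 ≈ -4.8302e-5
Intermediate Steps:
d = 336
K = -1510244/365 (K = 2*((-2403 + 336) + (-68 + 735)/(3703 - 4068)) = 2*(-2067 + 667/(-365)) = 2*(-2067 + 667*(-1/365)) = 2*(-2067 - 667/365) = 2*(-755122/365) = -1510244/365 ≈ -4137.7)
I = -1511339/365 (I = -3 - 1510244/365 = -1511339/365 ≈ -4140.7)
J = -1511339/73 (J = 5*(-1511339/365) = -1511339/73 ≈ -20703.)
1/J = 1/(-1511339/73) = -73/1511339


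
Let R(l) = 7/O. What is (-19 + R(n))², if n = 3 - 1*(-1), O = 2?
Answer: 961/4 ≈ 240.25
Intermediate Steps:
n = 4 (n = 3 + 1 = 4)
R(l) = 7/2
(-19 + R(n))² = (-19 + 7/2)² = (-31/2)² = 961/4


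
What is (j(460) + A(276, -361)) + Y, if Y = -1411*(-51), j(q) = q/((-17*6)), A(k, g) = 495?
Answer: 3695026/51 ≈ 72452.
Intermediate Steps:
j(q) = -q/102 (j(q) = q/(-102) = q*(-1/102) = -q/102)
Y = 71961
(j(460) + A(276, -361)) + Y = (-1/102*460 + 495) + 71961 = (-230/51 + 495) + 71961 = 25015/51 + 71961 = 3695026/51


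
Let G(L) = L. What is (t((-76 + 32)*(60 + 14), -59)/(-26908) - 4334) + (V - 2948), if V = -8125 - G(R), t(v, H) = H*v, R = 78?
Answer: -104215621/6727 ≈ -15492.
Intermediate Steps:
V = -8203 (V = -8125 - 1*78 = -8125 - 78 = -8203)
(t((-76 + 32)*(60 + 14), -59)/(-26908) - 4334) + (V - 2948) = (-59*(-76 + 32)*(60 + 14)/(-26908) - 4334) + (-8203 - 2948) = (-(-2596)*74*(-1/26908) - 4334) - 11151 = (-59*(-3256)*(-1/26908) - 4334) - 11151 = (192104*(-1/26908) - 4334) - 11151 = (-48026/6727 - 4334) - 11151 = -29202844/6727 - 11151 = -104215621/6727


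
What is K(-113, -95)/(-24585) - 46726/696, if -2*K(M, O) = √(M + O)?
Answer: -23363/348 + 2*I*√13/24585 ≈ -67.135 + 0.00029331*I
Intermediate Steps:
K(M, O) = -√(M + O)/2
K(-113, -95)/(-24585) - 46726/696 = -√(-113 - 95)/2/(-24585) - 46726/696 = -2*I*√13*(-1/24585) - 46726*1/696 = -2*I*√13*(-1/24585) - 23363/348 = 2*I*√13/24585 - 23363/348 = -23363/348 + 2*I*√13/24585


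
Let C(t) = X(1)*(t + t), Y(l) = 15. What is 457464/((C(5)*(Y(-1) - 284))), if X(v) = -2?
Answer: 114366/1345 ≈ 85.031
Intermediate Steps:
C(t) = -4*t (C(t) = -2*(t + t) = -4*t)
457464/((C(5)*(Y(-1) - 284))) = 457464/(((-4*5)*(15 - 284))) = 457464/((-20*(-269))) = 457464/5380 = 457464*(1/5380) = 114366/1345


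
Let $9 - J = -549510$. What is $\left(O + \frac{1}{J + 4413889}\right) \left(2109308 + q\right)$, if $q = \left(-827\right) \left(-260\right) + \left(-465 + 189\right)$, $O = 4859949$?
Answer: $\frac{14015143147364833509}{1240852} \approx 1.1295 \cdot 10^{13}$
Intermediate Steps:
$J = 549519$ ($J = 9 - -549510 = 9 + 549510 = 549519$)
$q = 214744$ ($q = 215020 - 276 = 214744$)
$\left(O + \frac{1}{J + 4413889}\right) \left(2109308 + q\right) = \left(4859949 + \frac{1}{549519 + 4413889}\right) \left(2109308 + 214744\right) = \left(4859949 + \frac{1}{4963408}\right) 2324052 = \frac{24121909746193}{4963408} \cdot 2324052 = \frac{14015143147364833509}{1240852}$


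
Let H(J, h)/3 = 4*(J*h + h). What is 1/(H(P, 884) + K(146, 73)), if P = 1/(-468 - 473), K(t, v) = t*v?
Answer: 941/20000698 ≈ 4.7048e-5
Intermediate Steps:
P = -1/941 (P = 1/(-941) = -1/941 ≈ -0.0010627)
H(J, h) = 12*h + 12*J*h (H(J, h) = 3*(4*(J*h + h)) = 3*(4*(h + J*h)) = 3*(4*h + 4*J*h) = 12*h + 12*J*h)
1/(H(P, 884) + K(146, 73)) = 1/(12*884*(1 - 1/941) + 146*73) = 1/(12*884*(940/941) + 10658) = 1/(9971520/941 + 10658) = 1/(20000698/941) = 941/20000698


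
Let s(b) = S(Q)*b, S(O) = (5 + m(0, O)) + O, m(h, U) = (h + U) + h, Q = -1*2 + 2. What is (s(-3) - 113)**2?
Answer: 16384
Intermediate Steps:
Q = 0 (Q = -2 + 2 = 0)
m(h, U) = U + 2*h (m(h, U) = (U + h) + h = U + 2*h)
S(O) = 5 + 2*O (S(O) = (5 + (O + 2*0)) + O = (5 + (O + 0)) + O = (5 + O) + O = 5 + 2*O)
s(b) = 5*b (s(b) = (5 + 2*0)*b = (5 + 0)*b = 5*b)
(s(-3) - 113)**2 = (5*(-3) - 113)**2 = (-15 - 113)**2 = (-128)**2 = 16384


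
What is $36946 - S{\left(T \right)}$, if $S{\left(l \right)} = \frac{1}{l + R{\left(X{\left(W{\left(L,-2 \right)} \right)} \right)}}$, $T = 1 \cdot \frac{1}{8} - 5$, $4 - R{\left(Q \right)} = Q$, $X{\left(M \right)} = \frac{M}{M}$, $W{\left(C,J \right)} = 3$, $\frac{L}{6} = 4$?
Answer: $\frac{554198}{15} \approx 36947.0$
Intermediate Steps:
$L = 24$ ($L = 6 \cdot 4 = 24$)
$X{\left(M \right)} = 1$
$R{\left(Q \right)} = 4 - Q$
$T = - \frac{39}{8}$ ($T = 1 \cdot \frac{1}{8} - 5 = \frac{1}{8} - 5 = - \frac{39}{8} \approx -4.875$)
$S{\left(l \right)} = \frac{1}{3 + l}$ ($S{\left(l \right)} = \frac{1}{l + \left(4 - 1\right)} = \frac{1}{l + 3} = \frac{1}{3 + l}$)
$36946 - S{\left(T \right)} = 36946 - \frac{1}{3 - \frac{39}{8}} = 36946 - \frac{1}{- \frac{15}{8}} = 36946 - - \frac{8}{15} = 36946 + \frac{8}{15} = \frac{554198}{15}$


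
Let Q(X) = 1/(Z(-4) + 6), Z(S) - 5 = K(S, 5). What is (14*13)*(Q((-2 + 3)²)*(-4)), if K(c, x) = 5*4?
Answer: -728/31 ≈ -23.484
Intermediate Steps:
K(c, x) = 20
Z(S) = 25 (Z(S) = 5 + 20 = 25)
Q(X) = 1/31 (Q(X) = 1/(25 + 6) = 1/31)
(14*13)*(Q((-2 + 3)²)*(-4)) = (14*13)*((1/31)*(-4)) = 182*(-4/31) = -728/31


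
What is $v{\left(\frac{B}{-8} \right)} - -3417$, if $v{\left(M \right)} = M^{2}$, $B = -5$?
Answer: $\frac{218713}{64} \approx 3417.4$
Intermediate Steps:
$v{\left(\frac{B}{-8} \right)} - -3417 = \left(- \frac{5}{-8}\right)^{2} - -3417 = \left(\left(-5\right) \left(- \frac{1}{8}\right)\right)^{2} + 3417 = \left(\frac{5}{8}\right)^{2} + 3417 = \frac{25}{64} + 3417 = \frac{218713}{64}$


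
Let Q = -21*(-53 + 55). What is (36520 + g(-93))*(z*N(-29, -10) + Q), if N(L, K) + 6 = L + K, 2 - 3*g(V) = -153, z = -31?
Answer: 49481465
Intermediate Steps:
Q = -42 (Q = -21*2 = -42)
g(V) = 155/3 (g(V) = 2/3 - 1/3*(-153) = 2/3 + 51 = 155/3)
N(L, K) = -6 + K + L (N(L, K) = -6 + (L + K) = -6 + (K + L) = -6 + K + L)
(36520 + g(-93))*(z*N(-29, -10) + Q) = (36520 + 155/3)*(-31*(-6 - 10 - 29) - 42) = 109715*(-31*(-45) - 42)/3 = 109715*(1395 - 42)/3 = (109715/3)*1353 = 49481465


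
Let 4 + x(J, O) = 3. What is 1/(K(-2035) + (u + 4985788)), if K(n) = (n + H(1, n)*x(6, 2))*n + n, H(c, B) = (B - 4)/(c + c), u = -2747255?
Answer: 2/8606081 ≈ 2.3239e-7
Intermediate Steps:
H(c, B) = (-4 + B)/(2*c) (H(c, B) = (-4 + B)/((2*c)) = (-4 + B)*(1/(2*c)) = (-4 + B)/(2*c))
x(J, O) = -1 (x(J, O) = -4 + 3 = -1)
K(n) = n + n*(2 + n/2) (K(n) = (n + ((1/2)*(-4 + n)/1)*(-1))*n + n = (n + ((1/2)*1*(-4 + n))*(-1))*n + n = (n + (-2 + n/2)*(-1))*n + n = (n + (2 - n/2))*n + n = (2 + n/2)*n + n = n*(2 + n/2) + n = n + n*(2 + n/2))
1/(K(-2035) + (u + 4985788)) = 1/((1/2)*(-2035)*(6 - 2035) + (-2747255 + 4985788)) = 1/((1/2)*(-2035)*(-2029) + 2238533) = 1/(4129015/2 + 2238533) = 1/(8606081/2) = 2/8606081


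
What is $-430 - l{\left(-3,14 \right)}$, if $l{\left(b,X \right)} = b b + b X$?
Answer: $-397$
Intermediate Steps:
$l{\left(b,X \right)} = b^{2} + X b$
$-430 - l{\left(-3,14 \right)} = -430 - - 3 \left(14 - 3\right) = -430 - \left(-3\right) 11 = -430 - -33 = -430 + 33 = -397$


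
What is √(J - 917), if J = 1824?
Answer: √907 ≈ 30.116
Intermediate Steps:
√(J - 917) = √(1824 - 917) = √907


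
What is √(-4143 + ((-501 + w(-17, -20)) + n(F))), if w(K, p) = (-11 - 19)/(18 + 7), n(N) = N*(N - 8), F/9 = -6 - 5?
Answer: √148695/5 ≈ 77.122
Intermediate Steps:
F = -99 (F = 9*(-6 - 5) = 9*(-11) = -99)
n(N) = N*(-8 + N)
w(K, p) = -6/5 (w(K, p) = -30/25 = -30*1/25 = -6/5)
√(-4143 + ((-501 + w(-17, -20)) + n(F))) = √(-4143 + ((-501 - 6/5) - 99*(-8 - 99))) = √(-4143 + (-2511/5 - 99*(-107))) = √(-4143 + (-2511/5 + 10593)) = √(-4143 + 50454/5) = √(29739/5) = √148695/5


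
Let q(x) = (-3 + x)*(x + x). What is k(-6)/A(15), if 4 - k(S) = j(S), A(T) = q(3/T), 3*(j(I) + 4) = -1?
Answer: -625/84 ≈ -7.4405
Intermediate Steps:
q(x) = 2*x*(-3 + x) (q(x) = (-3 + x)*(2*x) = 2*x*(-3 + x))
j(I) = -13/3 (j(I) = -4 + (⅓)*(-1) = -4 - ⅓ = -13/3)
A(T) = 6*(-3 + 3/T)/T (A(T) = 2*(3/T)*(-3 + 3/T) = 6*(-3 + 3/T)/T)
k(S) = 25/3 (k(S) = 4 - 1*(-13/3) = 4 + 13/3 = 25/3)
k(-6)/A(15) = 25/(3*((18*(1 - 1*15)/15²))) = 25/(3*((18*(1/225)*(1 - 15)))) = 25/(3*((18*(1/225)*(-14)))) = 25/(3*(-28/25)) = (25/3)*(-25/28) = -625/84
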